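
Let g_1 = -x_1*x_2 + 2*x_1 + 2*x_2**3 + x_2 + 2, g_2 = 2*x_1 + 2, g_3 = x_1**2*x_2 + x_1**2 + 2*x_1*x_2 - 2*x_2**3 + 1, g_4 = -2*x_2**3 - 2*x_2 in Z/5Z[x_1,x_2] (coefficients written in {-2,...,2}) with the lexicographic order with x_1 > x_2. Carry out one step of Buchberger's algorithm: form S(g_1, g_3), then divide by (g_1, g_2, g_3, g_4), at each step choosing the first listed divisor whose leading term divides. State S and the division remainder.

S(g_1, g_3) = 2*x_1**2 - 2*x_1*x_2**3 + 2*x_1*x_2 - 2*x_1 + 2*x_2**3 - 1; remainder on division = -x_2 - 2.

lcm(LM(g_1), LM(g_3)) = x_1**2*x_2.
S = (lcm/LT(g_1))·g_1 − (lcm/LT(g_3))·g_3 = 2*x_1**2 - 2*x_1*x_2**3 + 2*x_1*x_2 - 2*x_1 + 2*x_2**3 - 1.
Reduce S modulo (g_1, g_2, g_3, g_4) in that order:
  leading term x_1**2: subtract (x_1)·g_2 from 2*x_1**2 - 2*x_1*x_2**3 + 2*x_1*x_2 - 2*x_1 + 2*x_2**3 - 1 → -2*x_1*x_2**3 + 2*x_1*x_2 + x_1 + 2*x_2**3 - 1
  leading term x_1*x_2**3: subtract (2*x_2**2)·g_1 from -2*x_1*x_2**3 + 2*x_1*x_2 + x_1 + 2*x_2**3 - 1 → x_1*x_2**2 + 2*x_1*x_2 + x_1 + x_2**5 + x_2**2 - 1
  leading term x_1*x_2**2: subtract (-x_2)·g_1 from x_1*x_2**2 + 2*x_1*x_2 + x_1 + x_2**5 + x_2**2 - 1 → -x_1*x_2 + x_1 + x_2**5 + 2*x_2**4 + 2*x_2**2 + 2*x_2 - 1
  leading term x_1*x_2: subtract (1)·g_1 from -x_1*x_2 + x_1 + x_2**5 + 2*x_2**4 + 2*x_2**2 + 2*x_2 - 1 → -x_1 + x_2**5 + 2*x_2**4 - 2*x_2**3 + 2*x_2**2 + x_2 + 2
  leading term x_1: subtract (2)·g_2 from -x_1 + x_2**5 + 2*x_2**4 - 2*x_2**3 + 2*x_2**2 + x_2 + 2 → x_2**5 + 2*x_2**4 - 2*x_2**3 + 2*x_2**2 + x_2 - 2
  leading term x_2**5: subtract (2*x_2**2)·g_4 from x_2**5 + 2*x_2**4 - 2*x_2**3 + 2*x_2**2 + x_2 - 2 → 2*x_2**4 + 2*x_2**3 + 2*x_2**2 + x_2 - 2
  leading term x_2**4: subtract (-x_2)·g_4 from 2*x_2**4 + 2*x_2**3 + 2*x_2**2 + x_2 - 2 → 2*x_2**3 + x_2 - 2
  leading term x_2**3: subtract (-1)·g_4 from 2*x_2**3 + x_2 - 2 → -x_2 - 2
  leading term x_2: no divisor's leading term divides it; move -x_2 to the remainder.
  leading term 1: no divisor's leading term divides it; move -2 to the remainder.
The remainder -x_2 - 2 is nonzero, so it would be added as the next basis element.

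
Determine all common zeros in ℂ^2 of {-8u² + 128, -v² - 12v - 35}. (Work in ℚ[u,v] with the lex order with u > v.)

Compute a lex Gröbner basis by Buchberger's algorithm.
f_1 = -8u² + 128, LT = u².
f_2 = -v² - 12v - 35, LT = v².

The S-polynomials (S(f_1,f_2)) all reduce to 0 modulo the current basis, so we have a Gröbner basis.
Inter-reduce: drop elements whose leading term is divisible by another's, tail-reduce, and make monic.
Reduced Gröbner basis: {u² - 16, v² + 12v + 35}.

Since the basis is lex-ordered, v² + 12v + 35 is univariate in v. Its roots are {-7, -5}. Back-substituting each root into the other basis elements fixes the other coordinates.
  v = -7: the earlier basis element becomes u² - 16 = 0, giving u = -4, 4 — points (-4, -7), (4, -7).
  v = -5: the earlier basis element becomes u² - 16 = 0, giving u = -4, 4 — points (-4, -5), (4, -5).
Each listed point satisfies every original equation (direct substitution).

{(-4, -7), (4, -7), (-4, -5), (4, -5)}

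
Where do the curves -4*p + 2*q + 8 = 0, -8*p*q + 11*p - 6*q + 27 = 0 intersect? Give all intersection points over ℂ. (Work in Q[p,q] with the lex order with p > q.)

Compute a lex Gröbner basis by Buchberger's algorithm.
f_1 = -4*p + 2*q + 8, LT = p.
f_2 = -8*p*q + 11*p - 6*q + 27, LT = p*q.

S(f_1,f_2): lcm = p*q. S = 11/8*p - 1/2*q**2 - 11/4*q + 27/8.
  leading term p: subtract (-11/32)·f_1 from 11/8*p - 1/2*q**2 - 11/4*q + 27/8 → -1/2*q**2 - 33/16*q + 49/8
  leading term q**2: no divisor's leading term divides it; move -1/2*q**2 to the remainder.
  leading term q: no divisor's leading term divides it; move -33/16*q to the remainder.
  leading term 1: no divisor's leading term divides it; move 49/8 to the remainder.
  remainder -1/2*q**2 - 33/16*q + 49/8 ≠ 0; add h_3 = -1/2*q**2 - 33/16*q + 49/8 to the basis.

The other S-polynomials (S(f_1,h_3), S(f_2,h_3)) all reduce to 0 modulo the current basis, so we have a Gröbner basis.
Inter-reduce: drop elements whose leading term is divisible by another's, tail-reduce, and make monic.
Reduced Gröbner basis: {p - 1/2*q - 2, q**2 + 33/8*q - 49/4}.

Since the basis is lex-ordered, q**2 + 33/8*q - 49/4 is univariate in q. Its roots are {-49/8, 2}. Back-substituting each root into the other basis elements fixes the other coordinates.
  q = -49/8: the earlier basis element becomes p + 17/16 = 0, giving p = -17/16 — point (-17/16, -49/8).
  q = 2: the earlier basis element becomes p - 3 = 0, giving p = 3 — point (3, 2).

{(-17/16, -49/8), (3, 2)}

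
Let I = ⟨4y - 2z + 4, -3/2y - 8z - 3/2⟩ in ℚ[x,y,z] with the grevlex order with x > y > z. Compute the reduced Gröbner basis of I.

G = {y + 1, z}

f_1 = 4y - 2z + 4, LT = y.
f_2 = -3/2y - 8z - 3/2, LT = y.

S(f_1,f_2): lcm = y. S = -35/6z.
  reduce S modulo (f_1, f_2):
  remainder -35/6z ≠ 0; add g_3 = -35/6z to the basis.

The other S-polynomials (S(f_1,g_3), S(f_2,g_3)) all reduce to 0 modulo the current basis, so we have a Gröbner basis.
Inter-reduce: drop elements whose leading term is divisible by another's, tail-reduce, and make monic.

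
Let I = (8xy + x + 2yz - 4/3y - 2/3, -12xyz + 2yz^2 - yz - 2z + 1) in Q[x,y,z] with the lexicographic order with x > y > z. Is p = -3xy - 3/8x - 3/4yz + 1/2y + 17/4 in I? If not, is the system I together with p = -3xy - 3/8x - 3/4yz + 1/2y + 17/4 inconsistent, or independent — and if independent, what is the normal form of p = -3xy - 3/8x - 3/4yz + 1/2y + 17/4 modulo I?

Adjoining -3xy - 3/8x - 3/4yz + 1/2y + 17/4 makes the ideal the whole ring: the system is inconsistent.

First compute the reduced Gröbner basis of I by Buchberger's algorithm.
f_1 = 8xy + x + 2yz - 4/3y - 2/3, LT = xy.
f_2 = -12xyz + 2yz^2 - yz - 2z + 1, LT = xyz.

S(f_1,f_2): lcm = xyz. S = 1/8xz + 5/12yz^2 - 1/4yz - 1/4z + 1/12.
  reduce S modulo (f_1, f_2):
  remainder 1/8xz + 5/12yz^2 - 1/4yz - 1/4z + 1/12 ≠ 0; add h_3 = 1/8xz + 5/12yz^2 - 1/4yz - 1/4z + 1/12 to the basis.

S(f_1,h_3): lcm = xyz. S = 1/8xz - 10/3y^2z^2 + 2y^2z + 1/4yz^2 + 11/6yz - 2/3y - 1/12z.
  reduce S modulo (f_1, f_2, h_3):
  remainder -10/3y^2z^2 + 2y^2z - 1/6yz^2 + 25/12yz - 2/3y + 1/6z - 1/12 ≠ 0; add h_4 = -10/3y^2z^2 + 2y^2z - 1/6yz^2 + 25/12yz - 2/3y + 1/6z - 1/12 to the basis.

The other S-polynomials (S(f_2,h_3), S(f_1,h_4), S(f_2,h_4), S(h_3,h_4)) all reduce to 0 modulo the current basis, so we have a Gröbner basis.
Inter-reduce: drop elements whose leading term is divisible by another's, tail-reduce, and make monic.
Reduced Gröbner basis: {xy + 1/8x + 1/4yz - 1/6y - 1/12, xz + 10/3yz^2 - 2yz - 2z + 2/3, y^2z^2 - 3/5y^2z + 1/20yz^2 - 5/8yz + 1/5y - 1/20z + 1/40}.
Label its elements g_1 = xy + 1/8x + 1/4yz - 1/6y - 1/12, g_2 = xz + 10/3yz^2 - 2yz - 2z + 2/3, g_3 = y^2z^2 - 3/5y^2z + 1/20yz^2 - 5/8yz + 1/5y - 1/20z + 1/40.

Reduce p = -3xy - 3/8x - 3/4yz + 1/2y + 17/4 modulo G:
  leading term xy: subtract (-3)·g_1 from -3xy - 3/8x - 3/4yz + 1/2y + 17/4 → 4
  leading term 1: no divisor's leading term divides it; move 4 to the remainder.
  normal form = 4.
The normal form is nonzero, so p ∉ I. Since p minus its normal form lies in I, I + (p) = I + (r) where r = 4; decide whether this ideal is the whole ring.
Here r = 4 is a nonzero constant, hence a unit: 1 ∈ I + (p), the Gröbner basis of I + (p) is {1}, and the enlarged system has no common solution — adjoining p is inconsistent.

Ideal membership is decidable via reduction modulo a Gröbner basis.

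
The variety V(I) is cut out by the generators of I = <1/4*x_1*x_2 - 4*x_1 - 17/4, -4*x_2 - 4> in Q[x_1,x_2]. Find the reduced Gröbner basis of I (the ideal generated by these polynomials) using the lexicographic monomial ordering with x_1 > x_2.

This is the nonlinear analogue of row-reducing a linear system.

f_1 = 1/4*x_1*x_2 - 4*x_1 - 17/4, LT = x_1*x_2.
f_2 = -4*x_2 - 4, LT = x_2.

S(f_1,f_2): lcm = x_1*x_2. S = -17*x_1 - 17.
  leading term x_1: no divisor's leading term divides it; move -17*x_1 to the remainder.
  leading term 1: no divisor's leading term divides it; move -17 to the remainder.
  remainder -17*x_1 - 17 ≠ 0; add g_3 = -17*x_1 - 17 to the basis.

The other S-polynomials (S(f_1,g_3), S(f_2,g_3)) all reduce to 0 modulo the current basis, so we have a Gröbner basis.
Inter-reduce: drop elements whose leading term is divisible by another's, tail-reduce, and make monic.

G = {x_1 + 1, x_2 + 1}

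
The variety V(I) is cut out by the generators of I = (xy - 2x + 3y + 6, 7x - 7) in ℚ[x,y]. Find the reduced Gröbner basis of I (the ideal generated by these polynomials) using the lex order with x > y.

Buchberger's algorithm terminates because the ascending chain of leading-term ideals stabilizes.

f_1 = xy - 2x + 3y + 6, LT = xy.
f_2 = 7x - 7, LT = x.

S(f_1,f_2): lcm = xy. S = -2x + 4y + 6.
  reduce S modulo (f_1, f_2):
  remainder 4y + 4 ≠ 0; add g_3 = 4y + 4 to the basis.

The other S-polynomials (S(f_1,g_3), S(f_2,g_3)) all reduce to 0 modulo the current basis, so we have a Gröbner basis.
Inter-reduce: drop elements whose leading term is divisible by another's, tail-reduce, and make monic.

G = {x - 1, y + 1}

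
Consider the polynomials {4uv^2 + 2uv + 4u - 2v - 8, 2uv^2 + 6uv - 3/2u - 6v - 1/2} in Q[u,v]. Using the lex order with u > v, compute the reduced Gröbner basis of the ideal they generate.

G = {u + 25/46v^2 - 71/46, v^3 - 7/10v^2 - v + 7/10}

f_1 = 4uv^2 + 2uv + 4u - 2v - 8, LT = uv^2.
f_2 = 2uv^2 + 6uv - 3/2u - 6v - 1/2, LT = uv^2.

S(f_1,f_2): lcm = uv^2. S = -5/2uv + 7/4u + 5/2v - 7/4.
  leading term uv: no divisor's leading term divides it; move -5/2uv to the remainder.
  leading term u: no divisor's leading term divides it; move 7/4u to the remainder.
  leading term v: no divisor's leading term divides it; move 5/2v to the remainder.
  leading term 1: no divisor's leading term divides it; move -7/4 to the remainder.
  remainder -5/2uv + 7/4u + 5/2v - 7/4 ≠ 0; add g_3 = -5/2uv + 7/4u + 5/2v - 7/4 to the basis.

S(f_1,g_3): lcm = uv^2. S = 6/5uv + u + v^2 - 6/5v - 2.
  leading term uv: subtract (-12/25)·g_3 from 6/5uv + u + v^2 - 6/5v - 2 → 46/25u + v^2 - 71/25
  leading term u: no divisor's leading term divides it; move 46/25u to the remainder.
  leading term v^2: no divisor's leading term divides it; move v^2 to the remainder.
  leading term 1: no divisor's leading term divides it; move -71/25 to the remainder.
  remainder 46/25u + v^2 - 71/25 ≠ 0; add g_4 = 46/25u + v^2 - 71/25 to the basis.

S(f_1,g_4): lcm = uv^2. S = 1/2uv + u - 25/46v^4 + 71/46v^2 - 1/2v - 2.
  leading term uv: subtract (-1/5)·g_3 from 1/2uv + u - 25/46v^4 + 71/46v^2 - 1/2v - 2 → 27/20u - 25/46v^4 + 71/46v^2 - 47/20
  leading term u: subtract (135/184)·g_4 from 27/20u - 25/46v^4 + 71/46v^2 - 47/20 → -25/46v^4 + 149/184v^2 - 49/184
  leading term v^4: no divisor's leading term divides it; move -25/46v^4 to the remainder.
  leading term v^2: no divisor's leading term divides it; move 149/184v^2 to the remainder.
  leading term 1: no divisor's leading term divides it; move -49/184 to the remainder.
  remainder -25/46v^4 + 149/184v^2 - 49/184 ≠ 0; add g_5 = -25/46v^4 + 149/184v^2 - 49/184 to the basis.

S(g_3,g_4): lcm = uv. S = -7/10u - 25/46v^3 + 25/46v + 7/10.
  leading term u: subtract (-35/92)·g_4 from -7/10u - 25/46v^3 + 25/46v + 7/10 → -25/46v^3 + 35/92v^2 + 25/46v - 35/92
  leading term v^3: no divisor's leading term divides it; move -25/46v^3 to the remainder.
  leading term v^2: no divisor's leading term divides it; move 35/92v^2 to the remainder.
  leading term v: no divisor's leading term divides it; move 25/46v to the remainder.
  leading term 1: no divisor's leading term divides it; move -35/92 to the remainder.
  remainder -25/46v^3 + 35/92v^2 + 25/46v - 35/92 ≠ 0; add g_6 = -25/46v^3 + 35/92v^2 + 25/46v - 35/92 to the basis.

The other S-polynomials (S(f_2,g_3), S(f_2,g_4), S(f_1,g_5), S(f_2,g_5), S(g_3,g_5), S(g_4,g_5), S(f_1,g_6), S(f_2,g_6), S(g_3,g_6), S(g_4,g_6), S(g_5,g_6)) all reduce to 0 modulo the current basis, so we have a Gröbner basis.
Inter-reduce: drop elements whose leading term is divisible by another's, tail-reduce, and make monic.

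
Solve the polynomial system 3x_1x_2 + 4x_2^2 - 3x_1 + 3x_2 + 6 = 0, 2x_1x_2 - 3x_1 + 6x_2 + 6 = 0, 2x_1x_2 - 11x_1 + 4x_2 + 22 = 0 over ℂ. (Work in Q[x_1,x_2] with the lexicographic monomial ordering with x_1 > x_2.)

{(2, 0)}

Compute a lex Gröbner basis by Buchberger's algorithm.
f_1 = 3x_1x_2 - 3x_1 + 4x_2^2 + 3x_2 + 6, LT = x_1x_2.
f_2 = 2x_1x_2 - 3x_1 + 6x_2 + 6, LT = x_1x_2.
f_3 = 2x_1x_2 - 11x_1 + 4x_2 + 22, LT = x_1x_2.

S(f_1,f_2): lcm = x_1x_2. S = 1/2x_1 + 4/3x_2^2 - 2x_2 - 1.
  leading term x_1: no divisor's leading term divides it; move 1/2x_1 to the remainder.
  leading term x_2^2: no divisor's leading term divides it; move 4/3x_2^2 to the remainder.
  leading term x_2: no divisor's leading term divides it; move -2x_2 to the remainder.
  leading term 1: no divisor's leading term divides it; move -1 to the remainder.
  remainder 1/2x_1 + 4/3x_2^2 - 2x_2 - 1 ≠ 0; add h_4 = 1/2x_1 + 4/3x_2^2 - 2x_2 - 1 to the basis.

S(f_1,f_3): lcm = x_1x_2. S = 9/2x_1 + 4/3x_2^2 - x_2 - 9.
  leading term x_1: subtract (9)·h_4 from 9/2x_1 + 4/3x_2^2 - x_2 - 9 → -32/3x_2^2 + 17x_2
  leading term x_2^2: no divisor's leading term divides it; move -32/3x_2^2 to the remainder.
  leading term x_2: no divisor's leading term divides it; move 17x_2 to the remainder.
  remainder -32/3x_2^2 + 17x_2 ≠ 0; add h_5 = -32/3x_2^2 + 17x_2 to the basis.

S(f_2,f_3): lcm = x_1x_2. S = 4x_1 + x_2 - 8.
  leading term x_1: subtract (8)·h_4 from 4x_1 + x_2 - 8 → -32/3x_2^2 + 17x_2
  leading term x_2^2: subtract (1)·h_5 from -32/3x_2^2 + 17x_2 → 0
  remainder 0.

S(f_1,h_4): lcm = x_1x_2. S = -x_1 - 8/3x_2^3 + 16/3x_2^2 + 3x_2 + 2.
  leading term x_1: subtract (-2)·h_4 from -x_1 - 8/3x_2^3 + 16/3x_2^2 + 3x_2 + 2 → -8/3x_2^3 + 8x_2^2 - x_2
  leading term x_2^3: subtract (1/4x_2)·h_5 from -8/3x_2^3 + 8x_2^2 - x_2 → 15/4x_2^2 - x_2
  leading term x_2^2: subtract (-45/128)·h_5 from 15/4x_2^2 - x_2 → 637/128x_2
  leading term x_2: no divisor's leading term divides it; move 637/128x_2 to the remainder.
  remainder 637/128x_2 ≠ 0; add h_6 = 637/128x_2 to the basis.

S(f_2,h_4): lcm = x_1x_2. S = -3/2x_1 - 8/3x_2^3 + 4x_2^2 + 5x_2 + 3.
  leading term x_1: subtract (-3)·h_4 from -3/2x_1 - 8/3x_2^3 + 4x_2^2 + 5x_2 + 3 → -8/3x_2^3 + 8x_2^2 - x_2
  leading term x_2^3: subtract (1/4x_2)·h_5 from -8/3x_2^3 + 8x_2^2 - x_2 → 15/4x_2^2 - x_2
  leading term x_2^2: subtract (-45/128)·h_5 from 15/4x_2^2 - x_2 → 637/128x_2
  leading term x_2: subtract (1)·h_6 from 637/128x_2 → 0
  remainder 0.

S(f_3,h_4): lcm = x_1x_2. S = -11/2x_1 - 8/3x_2^3 + 4x_2^2 + 4x_2 + 11.
  leading term x_1: subtract (-11)·h_4 from -11/2x_1 - 8/3x_2^3 + 4x_2^2 + 4x_2 + 11 → -8/3x_2^3 + 56/3x_2^2 - 18x_2
  leading term x_2^3: subtract (1/4x_2)·h_5 from -8/3x_2^3 + 56/3x_2^2 - 18x_2 → 173/12x_2^2 - 18x_2
  leading term x_2^2: subtract (-173/128)·h_5 from 173/12x_2^2 - 18x_2 → 637/128x_2
  leading term x_2: subtract (1)·h_6 from 637/128x_2 → 0
  remainder 0.

S(f_1,h_5): lcm = x_1x_2^2. S = 19/32x_1x_2 + 4/3x_2^3 + x_2^2 + 2x_2.
  leading term x_1x_2: subtract (19/96)·f_1 from 19/32x_1x_2 + 4/3x_2^3 + x_2^2 + 2x_2 → 19/32x_1 + 4/3x_2^3 + 5/24x_2^2 + 45/32x_2 - 19/16
  leading term x_1: subtract (19/16)·h_4 from 19/32x_1 + 4/3x_2^3 + 5/24x_2^2 + 45/32x_2 - 19/16 → 4/3x_2^3 - 11/8x_2^2 + 121/32x_2
  leading term x_2^3: subtract (-1/8x_2)·h_5 from 4/3x_2^3 - 11/8x_2^2 + 121/32x_2 → 3/4x_2^2 + 121/32x_2
  leading term x_2^2: subtract (-9/128)·h_5 from 3/4x_2^2 + 121/32x_2 → 637/128x_2
  leading term x_2: subtract (1)·h_6 from 637/128x_2 → 0
  remainder 0.

S(f_2,h_5): lcm = x_1x_2^2. S = 3/32x_1x_2 + 3x_2^2 + 3x_2.
  leading term x_1x_2: subtract (1/32)·f_1 from 3/32x_1x_2 + 3x_2^2 + 3x_2 → 3/32x_1 + 23/8x_2^2 + 93/32x_2 - 3/16
  leading term x_1: subtract (3/16)·h_4 from 3/32x_1 + 23/8x_2^2 + 93/32x_2 - 3/16 → 21/8x_2^2 + 105/32x_2
  leading term x_2^2: subtract (-63/256)·h_5 from 21/8x_2^2 + 105/32x_2 → 1911/256x_2
  leading term x_2: subtract (3/2)·h_6 from 1911/256x_2 → 0
  remainder 0.

S(f_3,h_5): lcm = x_1x_2^2. S = -125/32x_1x_2 + 2x_2^2 + 11x_2.
  leading term x_1x_2: subtract (-125/96)·f_1 from -125/32x_1x_2 + 2x_2^2 + 11x_2 → -125/32x_1 + 173/24x_2^2 + 477/32x_2 + 125/16
  leading term x_1: subtract (-125/16)·h_4 from -125/32x_1 + 173/24x_2^2 + 477/32x_2 + 125/16 → 141/8x_2^2 - 23/32x_2
  leading term x_2^2: subtract (-423/256)·h_5 from 141/8x_2^2 - 23/32x_2 → 7007/256x_2
  leading term x_2: subtract (11/2)·h_6 from 7007/256x_2 → 0
  remainder 0.

S(h_4,h_5): leading monomials are coprime, so the S-polynomial reduces to 0 (Buchberger's first criterion).
S(f_1,h_6): lcm = x_1x_2. S = -x_1 + 4/3x_2^2 + x_2 + 2.
  leading term x_1: subtract (-2)·h_4 from -x_1 + 4/3x_2^2 + x_2 + 2 → 4x_2^2 - 3x_2
  leading term x_2^2: subtract (-3/8)·h_5 from 4x_2^2 - 3x_2 → 27/8x_2
  leading term x_2: subtract (432/637)·h_6 from 27/8x_2 → 0
  remainder 0.

S(f_2,h_6): lcm = x_1x_2. S = -3/2x_1 + 3x_2 + 3.
  leading term x_1: subtract (-3)·h_4 from -3/2x_1 + 3x_2 + 3 → 4x_2^2 - 3x_2
  leading term x_2^2: subtract (-3/8)·h_5 from 4x_2^2 - 3x_2 → 27/8x_2
  leading term x_2: subtract (432/637)·h_6 from 27/8x_2 → 0
  remainder 0.

S(f_3,h_6): lcm = x_1x_2. S = -11/2x_1 + 2x_2 + 11.
  leading term x_1: subtract (-11)·h_4 from -11/2x_1 + 2x_2 + 11 → 44/3x_2^2 - 20x_2
  leading term x_2^2: subtract (-11/8)·h_5 from 44/3x_2^2 - 20x_2 → 27/8x_2
  leading term x_2: subtract (432/637)·h_6 from 27/8x_2 → 0
  remainder 0.

S(h_4,h_6): leading monomials are coprime, so the S-polynomial reduces to 0 (Buchberger's first criterion).
S(h_5,h_6): lcm = x_2^2. S = -51/32x_2.
  leading term x_2: subtract (-204/637)·h_6 from -51/32x_2 → 0
  remainder 0.

Every S-polynomial of the final basis reduces to 0, so we have a Gröbner basis.
Inter-reduce: drop elements whose leading term is divisible by another's, tail-reduce, and make monic.
Reduced Gröbner basis: {x_1 - 2, x_2}.

Elimination: the polynomial x_2 lies in the elimination ideal for x_2, so x_2 ∈ {0}. For each such x_2, the remaining basis elements (now univariate) give the rest of the solution.
  x_2 = 0: the earlier basis element becomes x_1 - 2 = 0, giving x_1 = 2 — point (2, 0).
Check: every point annihilates each of the original generators.
Zero-dimensionality of the ideal guarantees finitely many solutions over ℂ.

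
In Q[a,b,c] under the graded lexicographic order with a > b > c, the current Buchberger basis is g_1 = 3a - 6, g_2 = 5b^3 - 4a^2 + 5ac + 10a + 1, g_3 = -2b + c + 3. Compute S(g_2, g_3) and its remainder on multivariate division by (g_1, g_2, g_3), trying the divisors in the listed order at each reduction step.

lcm(LM(g_2), LM(g_3)) = b^3.
S = (lcm/LT(g_2))·g_2 − (lcm/LT(g_3))·g_3 = 1/2b^2c - 4/5a^2 + ac + 3/2b^2 + 2a + 1/5.
Reduce S modulo (g_1, g_2, g_3) in that order:
  leading term b^2c: subtract (-1/4bc)·g_3 from 1/2b^2c - 4/5a^2 + ac + 3/2b^2 + 2a + 1/5 → 1/4bc^2 - 4/5a^2 + ac + 3/2b^2 + 3/4bc + 2a + 1/5
  leading term bc^2: subtract (-1/8c^2)·g_3 from 1/4bc^2 - 4/5a^2 + ac + 3/2b^2 + 3/4bc + 2a + 1/5 → 1/8c^3 - 4/5a^2 + ac + 3/2b^2 + 3/4bc + 3/8c^2 + 2a + 1/5
  leading term c^3: no divisor's leading term divides it; move 1/8c^3 to the remainder.
  leading term a^2: subtract (-4/15a)·g_1 from -4/5a^2 + ac + 3/2b^2 + 3/4bc + 3/8c^2 + 2a + 1/5 → ac + 3/2b^2 + 3/4bc + 3/8c^2 + 2/5a + 1/5
  leading term ac: subtract (1/3c)·g_1 from ac + 3/2b^2 + 3/4bc + 3/8c^2 + 2/5a + 1/5 → 3/2b^2 + 3/4bc + 3/8c^2 + 2/5a + 2c + 1/5
  leading term b^2: subtract (-3/4b)·g_3 from 3/2b^2 + 3/4bc + 3/8c^2 + 2/5a + 2c + 1/5 → 3/2bc + 3/8c^2 + 2/5a + 9/4b + 2c + 1/5
  leading term bc: subtract (-3/4c)·g_3 from 3/2bc + 3/8c^2 + 2/5a + 9/4b + 2c + 1/5 → 9/8c^2 + 2/5a + 9/4b + 17/4c + 1/5
  leading term c^2: no divisor's leading term divides it; move 9/8c^2 to the remainder.
  leading term a: subtract (2/15)·g_1 from 2/5a + 9/4b + 17/4c + 1/5 → 9/4b + 17/4c + 1
  leading term b: subtract (-9/8)·g_3 from 9/4b + 17/4c + 1 → 43/8c + 35/8
  leading term c: no divisor's leading term divides it; move 43/8c to the remainder.
  leading term 1: no divisor's leading term divides it; move 35/8 to the remainder.
The remainder 1/8c^3 + 9/8c^2 + 43/8c + 35/8 is nonzero, so it would be added as the next basis element.
This is the inner loop of Buchberger's algorithm — each nonzero remainder becomes a new basis element.

S(g_2, g_3) = 1/2b^2c - 4/5a^2 + ac + 3/2b^2 + 2a + 1/5; remainder on division = 1/8c^3 + 9/8c^2 + 43/8c + 35/8.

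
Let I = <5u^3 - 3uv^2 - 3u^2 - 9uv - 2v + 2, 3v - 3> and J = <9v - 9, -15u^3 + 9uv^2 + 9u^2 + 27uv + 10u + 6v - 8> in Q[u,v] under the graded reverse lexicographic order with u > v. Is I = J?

No, the ideals differ.

Since reduced Gröbner bases are canonical representatives of ideals under a given ordering, it suffices to compute and compare them.
Buchberger on the first generating set:
f_1 = 5u^3 - 3uv^2 - 3u^2 - 9uv - 2v + 2, LT = u^3.
f_2 = 3v - 3, LT = v.

The S-polynomials (S(f_1,f_2)) all reduce to 0 modulo the current basis, so we have a Gröbner basis.
Inter-reduce: drop elements whose leading term is divisible by another's, tail-reduce, and make monic.
Reduced Gröbner basis: {u^3 - 3/5u^2 - 12/5u, v - 1}.

Buchberger on the second generating set:
h_1 = 9v - 9, LT = v.
h_2 = -15u^3 + 9uv^2 + 9u^2 + 27uv + 10u + 6v - 8, LT = u^3.

The S-polynomials (S(h_1,h_2)) all reduce to 0 modulo the current basis, so we have a Gröbner basis.
Inter-reduce: drop elements whose leading term is divisible by another's, tail-reduce, and make monic.
Reduced Gröbner basis: {u^3 - 3/5u^2 - 46/15u + 2/15, v - 1}.

These differ, so the ideals are not equal.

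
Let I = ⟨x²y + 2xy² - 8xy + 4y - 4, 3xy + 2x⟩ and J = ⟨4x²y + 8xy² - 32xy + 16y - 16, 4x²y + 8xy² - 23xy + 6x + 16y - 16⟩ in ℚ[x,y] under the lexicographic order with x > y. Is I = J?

Since reduced Gröbner bases are canonical representatives of ideals under a given ordering, it suffices to compute and compare them.
Buchberger on the first generating set:
f_1 = x²y + 2xy² - 8xy + 4y - 4, LT = x²y.
f_2 = 3xy + 2x, LT = xy.

S(f_1,f_2): lcm = x²y. S = -⅔x² + 2xy² - 8xy + 4y - 4.
  leading term x²: no divisor's leading term divides it; move -⅔x² to the remainder.
  leading term xy²: subtract (⅔y)·f_2 from 2xy² - 8xy + 4y - 4 → -28/3xy + 4y - 4
  leading term xy: subtract (-28/9)·f_2 from -28/3xy + 4y - 4 → 56/9x + 4y - 4
  leading term x: no divisor's leading term divides it; move 56/9x to the remainder.
  leading term y: no divisor's leading term divides it; move 4y to the remainder.
  leading term 1: no divisor's leading term divides it; move -4 to the remainder.
  remainder -⅔x² + 56/9x + 4y - 4 ≠ 0; add g_3 = -⅔x² + 56/9x + 4y - 4 to the basis.

S(f_1,g_3): lcm = x²y. S = 2xy² + 4/3xy + 6y² - 2y - 4.
  leading term xy²: subtract (⅔y)·f_2 from 2xy² + 4/3xy + 6y² - 2y - 4 → 6y² - 2y - 4
  leading term y²: no divisor's leading term divides it; move 6y² to the remainder.
  leading term y: no divisor's leading term divides it; move -2y to the remainder.
  leading term 1: no divisor's leading term divides it; move -4 to the remainder.
  remainder 6y² - 2y - 4 ≠ 0; add g_4 = 6y² - 2y - 4 to the basis.

The other S-polynomials (S(f_2,g_3), S(f_1,g_4), S(f_2,g_4), S(g_3,g_4)) all reduce to 0 modulo the current basis, so we have a Gröbner basis.
Inter-reduce: drop elements whose leading term is divisible by another's, tail-reduce, and make monic.
Reduced Gröbner basis: {x² - 28/3x - 6y + 6, xy + ⅔x, y² - ⅓y - ⅔}.

Buchberger on the second generating set:
h_1 = 4x²y + 8xy² - 32xy + 16y - 16, LT = x²y.
h_2 = 4x²y + 8xy² - 23xy + 6x + 16y - 16, LT = x²y.

S(h_1,h_2): lcm = x²y. S = -9/4xy - 3/2x.
  leading term xy: no divisor's leading term divides it; move -9/4xy to the remainder.
  leading term x: no divisor's leading term divides it; move -3/2x to the remainder.
  remainder -9/4xy - 3/2x ≠ 0; add k_3 = -9/4xy - 3/2x to the basis.

S(h_1,k_3): lcm = x²y. S = -⅔x² + 2xy² - 8xy + 4y - 4.
  leading term x²: no divisor's leading term divides it; move -⅔x² to the remainder.
  leading term xy²: subtract (-8/9y)·k_3 from 2xy² - 8xy + 4y - 4 → -28/3xy + 4y - 4
  leading term xy: subtract (112/27)·k_3 from -28/3xy + 4y - 4 → 56/9x + 4y - 4
  leading term x: no divisor's leading term divides it; move 56/9x to the remainder.
  leading term y: no divisor's leading term divides it; move 4y to the remainder.
  leading term 1: no divisor's leading term divides it; move -4 to the remainder.
  remainder -⅔x² + 56/9x + 4y - 4 ≠ 0; add k_4 = -⅔x² + 56/9x + 4y - 4 to the basis.

S(h_1,k_4): lcm = x²y. S = 2xy² + 4/3xy + 6y² - 2y - 4.
  leading term xy²: subtract (-8/9y)·k_3 from 2xy² + 4/3xy + 6y² - 2y - 4 → 6y² - 2y - 4
  leading term y²: no divisor's leading term divides it; move 6y² to the remainder.
  leading term y: no divisor's leading term divides it; move -2y to the remainder.
  leading term 1: no divisor's leading term divides it; move -4 to the remainder.
  remainder 6y² - 2y - 4 ≠ 0; add k_5 = 6y² - 2y - 4 to the basis.

The other S-polynomials (S(h_2,k_3), S(h_2,k_4), S(k_3,k_4), S(h_1,k_5), S(h_2,k_5), S(k_3,k_5), S(k_4,k_5)) all reduce to 0 modulo the current basis, so we have a Gröbner basis.
Inter-reduce: drop elements whose leading term is divisible by another's, tail-reduce, and make monic.
Reduced Gröbner basis: {x² - 28/3x - 6y + 6, xy + ⅔x, y² - ⅓y - ⅔}.

These coincide, so the ideals are equal.
The choice of monomial ordering does not affect the verdict — as long as both bases are computed under the same ordering, their equality decides ideal equality.

Yes, the ideals are equal.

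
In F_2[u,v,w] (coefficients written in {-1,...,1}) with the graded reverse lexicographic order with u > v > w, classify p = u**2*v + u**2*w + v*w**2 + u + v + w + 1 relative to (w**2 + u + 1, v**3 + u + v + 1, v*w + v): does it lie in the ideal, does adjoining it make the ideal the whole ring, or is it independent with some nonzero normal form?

u**2*v + u**2*w + v*w**2 + u + v + w + 1 lies in I (it reduces to 0).

First compute the reduced Gröbner basis of I by Buchberger's algorithm.
f_1 = w**2 + u + 1, LT = w**2.
f_2 = v**3 + u + v + 1, LT = v**3.
f_3 = v*w + v, LT = v*w.

S(f_1,f_2): leading monomials are coprime, so the S-polynomial reduces to 0 (Buchberger's first criterion).
S(f_1,f_3): lcm = v*w**2. S = u*v + v*w + v.
  leading term u*v: no divisor's leading term divides it; move u*v to the remainder.
  leading term v*w: subtract (1)·f_3 from v*w + v → 0
  remainder u*v ≠ 0; add h_4 = u*v to the basis.

S(f_2,f_3): lcm = v**3*w. S = v**3 + u*w + v*w + w.
  leading term v**3: subtract (1)·f_2 from v**3 + u*w + v*w + w → u*w + v*w + u + v + w + 1
  leading term u*w: no divisor's leading term divides it; move u*w to the remainder.
  leading term v*w: subtract (1)·f_3 from v*w + u + v + w + 1 → u + w + 1
  leading term u: no divisor's leading term divides it; move u to the remainder.
  leading term w: no divisor's leading term divides it; move w to the remainder.
  leading term 1: no divisor's leading term divides it; move 1 to the remainder.
  remainder u*w + u + w + 1 ≠ 0; add h_5 = u*w + u + w + 1 to the basis.

S(f_1,h_4): leading monomials are coprime, so the S-polynomial reduces to 0 (Buchberger's first criterion).
S(f_2,h_4): lcm = u*v**3. S = u**2 + u*v + u.
  leading term u**2: no divisor's leading term divides it; move u**2 to the remainder.
  leading term u*v: subtract (1)·h_4 from u*v + u → u
  leading term u: no divisor's leading term divides it; move u to the remainder.
  remainder u**2 + u ≠ 0; add h_6 = u**2 + u to the basis.

S(f_3,h_4): lcm = u*v*w. S = u*v.
  leading term u*v: subtract (1)·h_4 from u*v → 0
  remainder 0.

S(f_1,h_5): lcm = u*w**2. S = u**2 + u*w + w**2 + u + w.
  leading term u**2: subtract (1)·h_6 from u**2 + u*w + w**2 + u + w → u*w + w**2 + w
  leading term u*w: subtract (1)·h_5 from u*w + w**2 + w → w**2 + u + 1
  leading term w**2: subtract (1)·f_1 from w**2 + u + 1 → 0
  remainder 0.

S(f_2,h_5): leading monomials are coprime, so the S-polynomial reduces to 0 (Buchberger's first criterion).
S(f_3,h_5): lcm = u*v*w. S = v*w + v.
  leading term v*w: subtract (1)·f_3 from v*w + v → 0
  remainder 0.

S(h_4,h_5): lcm = u*v*w. S = u*v + v*w + v.
  leading term u*v: subtract (1)·h_4 from u*v + v*w + v → v*w + v
  leading term v*w: subtract (1)·f_3 from v*w + v → 0
  remainder 0.

S(f_1,h_6): leading monomials are coprime, so the S-polynomial reduces to 0 (Buchberger's first criterion).
S(f_2,h_6): leading monomials are coprime, so the S-polynomial reduces to 0 (Buchberger's first criterion).
S(f_3,h_6): leading monomials are coprime, so the S-polynomial reduces to 0 (Buchberger's first criterion).
S(h_4,h_6): lcm = u**2*v. S = u*v.
  leading term u*v: subtract (1)·h_4 from u*v → 0
  remainder 0.

S(h_5,h_6): lcm = u**2*w. S = u**2 + u.
  leading term u**2: subtract (1)·h_6 from u**2 + u → 0
  remainder 0.

Every S-polynomial of the final basis reduces to 0, so we have a Gröbner basis.
Inter-reduce: drop elements whose leading term is divisible by another's, tail-reduce, and make monic.
Reduced Gröbner basis: {v**3 + u + v + 1, u**2 + u, u*v, u*w + u + w + 1, v*w + v, w**2 + u + 1}.
Label its elements g_1 = v**3 + u + v + 1, g_2 = u**2 + u, g_3 = u*v, g_4 = u*w + u + w + 1, g_5 = v*w + v, g_6 = w**2 + u + 1.

Reduce p = u**2*v + u**2*w + v*w**2 + u + v + w + 1 modulo G:
  leading term u**2*v: subtract (v)·g_2 from u**2*v + u**2*w + v*w**2 + u + v + w + 1 → u**2*w + v*w**2 + u*v + u + v + w + 1
  leading term u**2*w: subtract (w)·g_2 from u**2*w + v*w**2 + u*v + u + v + w + 1 → v*w**2 + u*v + u*w + u + v + w + 1
  leading term v*w**2: subtract (w)·g_5 from v*w**2 + u*v + u*w + u + v + w + 1 → u*v + u*w + v*w + u + v + w + 1
  leading term u*v: subtract (1)·g_3 from u*v + u*w + v*w + u + v + w + 1 → u*w + v*w + u + v + w + 1
  leading term u*w: subtract (1)·g_4 from u*w + v*w + u + v + w + 1 → v*w + v
  leading term v*w: subtract (1)·g_5 from v*w + v → 0
  normal form = 0.
Since the normal form is 0, p ∈ I.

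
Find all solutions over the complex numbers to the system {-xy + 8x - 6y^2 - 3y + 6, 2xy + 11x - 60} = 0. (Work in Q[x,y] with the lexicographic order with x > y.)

{(4, 2), (5 + 5*sqrt(3)*I, -4 - 3*sqrt(3)*I/2), (5 - 5*sqrt(3)*I, -4 + 3*sqrt(3)*I/2)}

Compute a lex Gröbner basis by Buchberger's algorithm.
f_1 = -xy + 8x - 6y^2 - 3y + 6, LT = xy.
f_2 = 2xy + 11x - 60, LT = xy.

S(f_1,f_2): lcm = xy. S = -27/2x + 6y^2 + 3y + 24.
  reduce S modulo (f_1, f_2):
  remainder -27/2x + 6y^2 + 3y + 24 ≠ 0; add h_3 = -27/2x + 6y^2 + 3y + 24 to the basis.

S(f_1,h_3): lcm = xy. S = -8x + 4/9y^3 + 56/9y^2 + 43/9y - 6.
  reduce S modulo (f_1, f_2, h_3):
  remainder 4/9y^3 + 8/3y^2 + 3y - 182/9 ≠ 0; add h_4 = 4/9y^3 + 8/3y^2 + 3y - 182/9 to the basis.

The other S-polynomials (S(f_2,h_3), S(f_1,h_4), S(f_2,h_4), S(h_3,h_4)) all reduce to 0 modulo the current basis, so we have a Gröbner basis.
Inter-reduce: drop elements whose leading term is divisible by another's, tail-reduce, and make monic.
Reduced Gröbner basis: {x - 4/9y^2 - 2/9y - 16/9, y^3 + 6y^2 + 27/4y - 91/2}.

The lex basis is triangular: the last element involves only y. Solving y^3 + 6y^2 + 27/4y - 91/2 = 0 gives y ∈ {2, -4 - 3*sqrt(3)*I/2, -4 + 3*sqrt(3)*I/2}; substituting each value into the earlier elements determines the remaining variables.
  y = 2: the earlier basis element becomes x - 4 = 0, giving x = 4 — point (4, 2).
  y = -4 - 3*sqrt(3)*I/2: the earlier basis element becomes x - 5 - 5*sqrt(3)*I = 0, giving x = 5 + 5*sqrt(3)*I — point (5 + 5*sqrt(3)*I, -4 - 3*sqrt(3)*I/2).
  y = -4 + 3*sqrt(3)*I/2: the earlier basis element becomes x - 5 + 5*sqrt(3)*I = 0, giving x = 5 - 5*sqrt(3)*I — point (5 - 5*sqrt(3)*I, -4 + 3*sqrt(3)*I/2).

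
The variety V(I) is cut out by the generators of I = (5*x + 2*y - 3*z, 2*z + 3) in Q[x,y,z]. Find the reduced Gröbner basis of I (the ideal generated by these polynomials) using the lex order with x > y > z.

G = {x + 2/5*y + 9/10, z + 3/2}

The reduced Gröbner basis is the canonical form of the ideal for this ordering.

f_1 = 5*x + 2*y - 3*z, LT = x.
f_2 = 2*z + 3, LT = z.

S(f_1,f_2): leading monomials are coprime, so the S-polynomial reduces to 0 (Buchberger's first criterion).
Every S-polynomial of the final basis reduces to 0, so we have a Gröbner basis.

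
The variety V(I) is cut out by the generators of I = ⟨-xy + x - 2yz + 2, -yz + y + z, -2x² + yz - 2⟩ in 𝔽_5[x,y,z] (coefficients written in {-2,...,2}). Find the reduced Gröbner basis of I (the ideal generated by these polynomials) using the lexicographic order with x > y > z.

f_1 = -xy + x - 2yz + 2, LT = xy.
f_2 = -yz + y + z, LT = yz.
f_3 = -2x² + yz - 2, LT = x².

S(f_1,f_2): lcm = xyz. S = xy + 2yz² - 2z.
  leading term xy: subtract (-1)·f_1 from xy + 2yz² - 2z → x + 2yz² - 2yz - 2z + 2
  leading term x: no divisor's leading term divides it; move x to the remainder.
  leading term yz²: subtract (-2z)·f_2 from 2yz² - 2yz - 2z + 2 → 2z² - 2z + 2
  leading term z²: no divisor's leading term divides it; move 2z² to the remainder.
  leading term z: no divisor's leading term divides it; move -2z to the remainder.
  leading term 1: no divisor's leading term divides it; move 2 to the remainder.
  remainder x + 2z² - 2z + 2 ≠ 0; add g_4 = x + 2z² - 2z + 2 to the basis.

S(f_1,f_3): lcm = x²y. S = -x² + 2xyz - 2x - 2y²z - y.
  leading term x²: subtract (-2)·f_3 from -x² + 2xyz - 2x - 2y²z - y → 2xyz - 2x - 2y²z + 2yz - y + 1
  leading term xyz: subtract (-2z)·f_1 from 2xyz - 2x - 2y²z + 2yz - y + 1 → 2xz - 2x - 2y²z + yz² + 2yz - y - z + 1
  leading term xz: subtract (2z)·g_4 from 2xz - 2x - 2y²z + yz² + 2yz - y - z + 1 → -2x - 2y²z + yz² + 2yz - y + z³ - z² + 1
  leading term x: subtract (-2)·g_4 from -2x - 2y²z + yz² + 2yz - y + z³ - z² + 1 → -2y²z + yz² + 2yz - y + z³ - 2z² + z
  leading term y²z: subtract (2y)·f_2 from -2y²z + yz² + 2yz - y + z³ - 2z² + z → -2y² + yz² - y + z³ - 2z² + z
  leading term y²: no divisor's leading term divides it; move -2y² to the remainder.
  leading term yz²: subtract (-z)·f_2 from yz² - y + z³ - 2z² + z → yz - y + z³ - z² + z
  leading term yz: subtract (-1)·f_2 from yz - y + z³ - z² + z → z³ - z² + 2z
  leading term z³: no divisor's leading term divides it; move z³ to the remainder.
  leading term z²: no divisor's leading term divides it; move -z² to the remainder.
  leading term z: no divisor's leading term divides it; move 2z to the remainder.
  remainder -2y² + z³ - z² + 2z ≠ 0; add g_5 = -2y² + z³ - z² + 2z to the basis.

S(f_3,g_4): lcm = x². S = -2xz² + 2xz - 2x + 2yz + 1.
  leading term xz²: subtract (-2z²)·g_4 from -2xz² + 2xz - 2x + 2yz + 1 → 2xz - 2x + 2yz - z⁴ + z³ - z² + 1
  leading term xz: subtract (2z)·g_4 from 2xz - 2x + 2yz - z⁴ + z³ - z² + 1 → -2x + 2yz - z⁴ + 2z³ - 2z² + z + 1
  leading term x: subtract (-2)·g_4 from -2x + 2yz - z⁴ + 2z³ - 2z² + z + 1 → 2yz - z⁴ + 2z³ + 2z² + 2z
  leading term yz: subtract (-2)·f_2 from 2yz - z⁴ + 2z³ + 2z² + 2z → 2y - z⁴ + 2z³ + 2z² - z
  leading term y: no divisor's leading term divides it; move 2y to the remainder.
  leading term z⁴: no divisor's leading term divides it; move -z⁴ to the remainder.
  leading term z³: no divisor's leading term divides it; move 2z³ to the remainder.
  leading term z²: no divisor's leading term divides it; move 2z² to the remainder.
  leading term z: no divisor's leading term divides it; move -z to the remainder.
  remainder 2y - z⁴ + 2z³ + 2z² - z ≠ 0; add g_6 = 2y - z⁴ + 2z³ + 2z² - z to the basis.

S(f_1,g_5): lcm = xy². S = -xy - 2xz³ + 2xz² + xz + 2y²z - 2y.
  leading term xy: subtract (1)·f_1 from -xy - 2xz³ + 2xz² + xz + 2y²z - 2y → -2xz³ + 2xz² + xz - x + 2y²z + 2yz - 2y - 2
  leading term xz³: subtract (-2z³)·g_4 from -2xz³ + 2xz² + xz - x + 2y²z + 2yz - 2y - 2 → 2xz² + xz - x + 2y²z + 2yz - 2y - z⁵ + z⁴ - z³ - 2
  leading term xz²: subtract (2z²)·g_4 from 2xz² + xz - x + 2y²z + 2yz - 2y - z⁵ + z⁴ - z³ - 2 → xz - x + 2y²z + 2yz - 2y - z⁵ + 2z⁴ - 2z³ + z² - 2
  leading term xz: subtract (z)·g_4 from xz - x + 2y²z + 2yz - 2y - z⁵ + 2z⁴ - 2z³ + z² - 2 → -x + 2y²z + 2yz - 2y - z⁵ + 2z⁴ + z³ - 2z² - 2z - 2
  leading term x: subtract (-1)·g_4 from -x + 2y²z + 2yz - 2y - z⁵ + 2z⁴ + z³ - 2z² - 2z - 2 → 2y²z + 2yz - 2y - z⁵ + 2z⁴ + z³ + z
  leading term y²z: subtract (-2y)·f_2 from 2y²z + 2yz - 2y - z⁵ + 2z⁴ + z³ + z → 2y² - yz - 2y - z⁵ + 2z⁴ + z³ + z
  leading term y²: subtract (-1)·g_5 from 2y² - yz - 2y - z⁵ + 2z⁴ + z³ + z → -yz - 2y - z⁵ + 2z⁴ + 2z³ - z² - 2z
  leading term yz: subtract (1)·f_2 from -yz - 2y - z⁵ + 2z⁴ + 2z³ - z² - 2z → 2y - z⁵ + 2z⁴ + 2z³ - z² + 2z
  leading term y: subtract (1)·g_6 from 2y - z⁵ + 2z⁴ + 2z³ - z² + 2z → -z⁵ - 2z⁴ + 2z² - 2z
  leading term z⁵: no divisor's leading term divides it; move -z⁵ to the remainder.
  leading term z⁴: no divisor's leading term divides it; move -2z⁴ to the remainder.
  leading term z²: no divisor's leading term divides it; move 2z² to the remainder.
  leading term z: no divisor's leading term divides it; move -2z to the remainder.
  remainder -z⁵ - 2z⁴ + 2z² - 2z ≠ 0; add g_7 = -z⁵ - 2z⁴ + 2z² - 2z to the basis.

The other S-polynomials (S(f_2,f_3), S(f_1,g_4), S(f_2,g_4), S(f_2,g_5), S(f_3,g_5), S(g_4,g_5), S(f_1,g_6), S(f_2,g_6), S(f_3,g_6), S(g_4,g_6), S(g_5,g_6), S(f_1,g_7), S(f_2,g_7), S(f_3,g_7), S(g_4,g_7), S(g_5,g_7), S(g_6,g_7)) all reduce to 0 modulo the current basis, so we have a Gröbner basis.
Inter-reduce: drop elements whose leading term is divisible by another's, tail-reduce, and make monic.

G = {x + 2z² - 2z + 2, y + 2z⁴ + z³ + z² + 2z, z⁵ + 2z⁴ - 2z² + 2z}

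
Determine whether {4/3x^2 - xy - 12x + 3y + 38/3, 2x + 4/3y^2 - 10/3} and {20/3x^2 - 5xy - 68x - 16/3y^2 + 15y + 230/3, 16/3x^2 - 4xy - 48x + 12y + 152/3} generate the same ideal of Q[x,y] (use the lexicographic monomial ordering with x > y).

Yes, the ideals are equal.

For a fixed monomial order, each ideal has a unique reduced Gröbner basis; comparing bases decides equality.
Buchberger on the first generating set:
f_1 = 4/3x^2 - xy - 12x + 3y + 38/3, LT = x^2.
f_2 = 2x + 4/3y^2 - 10/3, LT = x.

S(f_1,f_2): lcm = x^2. S = -2/3xy^2 - 3/4xy - 22/3x + 9/4y + 19/2.
  leading term xy^2: subtract (-1/3y^2)·f_2 from -2/3xy^2 - 3/4xy - 22/3x + 9/4y + 19/2 → -3/4xy - 22/3x + 4/9y^4 - 10/9y^2 + 9/4y + 19/2
  leading term xy: subtract (-3/8y)·f_2 from -3/4xy - 22/3x + 4/9y^4 - 10/9y^2 + 9/4y + 19/2 → -22/3x + 4/9y^4 + 1/2y^3 - 10/9y^2 + y + 19/2
  leading term x: subtract (-11/3)·f_2 from -22/3x + 4/9y^4 + 1/2y^3 - 10/9y^2 + y + 19/2 → 4/9y^4 + 1/2y^3 + 34/9y^2 + y - 49/18
  leading term y^4: no divisor's leading term divides it; move 4/9y^4 to the remainder.
  leading term y^3: no divisor's leading term divides it; move 1/2y^3 to the remainder.
  leading term y^2: no divisor's leading term divides it; move 34/9y^2 to the remainder.
  leading term y: no divisor's leading term divides it; move y to the remainder.
  leading term 1: no divisor's leading term divides it; move -49/18 to the remainder.
  remainder 4/9y^4 + 1/2y^3 + 34/9y^2 + y - 49/18 ≠ 0; add g_3 = 4/9y^4 + 1/2y^3 + 34/9y^2 + y - 49/18 to the basis.

The other S-polynomials (S(f_1,g_3), S(f_2,g_3)) all reduce to 0 modulo the current basis, so we have a Gröbner basis.
Inter-reduce: drop elements whose leading term is divisible by another's, tail-reduce, and make monic.
Reduced Gröbner basis: {x + 2/3y^2 - 5/3, y^4 + 9/8y^3 + 17/2y^2 + 9/4y - 49/8}.

Buchberger on the second generating set:
h_1 = 20/3x^2 - 5xy - 68x - 16/3y^2 + 15y + 230/3, LT = x^2.
h_2 = 16/3x^2 - 4xy - 48x + 12y + 152/3, LT = x^2.

S(h_1,h_2): lcm = x^2. S = -6/5x - 4/5y^2 + 2.
  leading term x: no divisor's leading term divides it; move -6/5x to the remainder.
  leading term y^2: no divisor's leading term divides it; move -4/5y^2 to the remainder.
  leading term 1: no divisor's leading term divides it; move 2 to the remainder.
  remainder -6/5x - 4/5y^2 + 2 ≠ 0; add k_3 = -6/5x - 4/5y^2 + 2 to the basis.

S(h_1,k_3): lcm = x^2. S = -2/3xy^2 - 3/4xy - 128/15x - 4/5y^2 + 9/4y + 23/2.
  leading term xy^2: subtract (5/9y^2)·k_3 from -2/3xy^2 - 3/4xy - 128/15x - 4/5y^2 + 9/4y + 23/2 → -3/4xy - 128/15x + 4/9y^4 - 86/45y^2 + 9/4y + 23/2
  leading term xy: subtract (5/8y)·k_3 from -3/4xy - 128/15x + 4/9y^4 - 86/45y^2 + 9/4y + 23/2 → -128/15x + 4/9y^4 + 1/2y^3 - 86/45y^2 + y + 23/2
  leading term x: subtract (64/9)·k_3 from -128/15x + 4/9y^4 + 1/2y^3 - 86/45y^2 + y + 23/2 → 4/9y^4 + 1/2y^3 + 34/9y^2 + y - 49/18
  leading term y^4: no divisor's leading term divides it; move 4/9y^4 to the remainder.
  leading term y^3: no divisor's leading term divides it; move 1/2y^3 to the remainder.
  leading term y^2: no divisor's leading term divides it; move 34/9y^2 to the remainder.
  leading term y: no divisor's leading term divides it; move y to the remainder.
  leading term 1: no divisor's leading term divides it; move -49/18 to the remainder.
  remainder 4/9y^4 + 1/2y^3 + 34/9y^2 + y - 49/18 ≠ 0; add k_4 = 4/9y^4 + 1/2y^3 + 34/9y^2 + y - 49/18 to the basis.

The other S-polynomials (S(h_2,k_3), S(h_1,k_4), S(h_2,k_4), S(k_3,k_4)) all reduce to 0 modulo the current basis, so we have a Gröbner basis.
Inter-reduce: drop elements whose leading term is divisible by another's, tail-reduce, and make monic.
Reduced Gröbner basis: {x + 2/3y^2 - 5/3, y^4 + 9/8y^3 + 17/2y^2 + 9/4y - 49/8}.

The two bases agree; hence the ideals are identical.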